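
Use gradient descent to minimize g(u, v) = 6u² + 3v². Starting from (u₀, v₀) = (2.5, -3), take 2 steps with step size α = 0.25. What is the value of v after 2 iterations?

-0.75

∇g = (12u, 6v)
(u₁, v₁) = (2.5, -3) − 0.25·(30, -18) = (-5, 1.5)
(u₂, v₂) = (-5, 1.5) − 0.25·(-60, 9) = (10, -0.75)
v = -0.75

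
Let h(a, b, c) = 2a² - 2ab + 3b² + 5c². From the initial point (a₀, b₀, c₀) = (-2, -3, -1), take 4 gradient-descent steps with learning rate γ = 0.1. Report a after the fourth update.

-0.76

∇h = (4a - 2b, -2a + 6b, 10c)
(a₁, b₁, c₁) = (-2, -3, -1) − 0.1·(-2, -14, -10) = (-1.8, -1.6, 0)
(a₂, b₂, c₂) = (-1.8, -1.6, 0) − 0.1·(-4, -6, 0) = (-1.4, -1, 0)
(a₃, b₃, c₃) = (-1.4, -1, 0) − 0.1·(-3.6, -3.2, 0) = (-1.04, -0.68, 0)
(a₄, b₄, c₄) = (-1.04, -0.68, 0) − 0.1·(-2.8, -2, 0) = (-0.76, -0.48, 0)
a = -0.76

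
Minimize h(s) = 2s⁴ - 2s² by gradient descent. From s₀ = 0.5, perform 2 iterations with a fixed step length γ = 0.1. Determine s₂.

h′(s) = 8s³ - 4s
s₁ = 0.5 − 0.1·(-1) = 0.6
s₂ = 0.6 − 0.1·(-0.672) = 0.6672

0.6672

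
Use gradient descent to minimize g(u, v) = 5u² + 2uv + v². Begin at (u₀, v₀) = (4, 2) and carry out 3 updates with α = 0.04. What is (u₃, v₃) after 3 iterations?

(0.635904, 1.023872)

∇g = (10u + 2v, 2u + 2v)
(u₁, v₁) = (4, 2) − 0.04·(44, 12) = (2.24, 1.52)
(u₂, v₂) = (2.24, 1.52) − 0.04·(25.44, 7.52) = (1.2224, 1.2192)
(u₃, v₃) = (1.2224, 1.2192) − 0.04·(14.6624, 4.8832) = (0.635904, 1.023872)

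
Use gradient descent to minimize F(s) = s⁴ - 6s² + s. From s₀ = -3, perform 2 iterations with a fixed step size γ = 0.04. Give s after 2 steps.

F′(s) = 4s³ - 12s + 1
s₁ = -3 − 0.04·(-71) = -0.16
s₂ = -0.16 − 0.04·2.903616 = -0.27614464

-0.27614464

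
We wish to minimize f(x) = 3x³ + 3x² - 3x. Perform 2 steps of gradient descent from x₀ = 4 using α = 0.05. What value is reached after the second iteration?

f′(x) = 9x² + 6x - 3
x₁ = 4 − 0.05·165 = -4.25
x₂ = -4.25 − 0.05·134.0625 = -10.953125

-10.953125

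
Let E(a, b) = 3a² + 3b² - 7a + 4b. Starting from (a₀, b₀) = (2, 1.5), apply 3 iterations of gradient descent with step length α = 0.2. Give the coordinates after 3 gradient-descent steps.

(1.16, -0.684)

∇E = (6a - 7, 6b + 4)
Step 1: at (2, 1.5), ∇E = (5, 13) → (2, 1.5) − 0.2·(5, 13) = (1, -1.1)
Step 2: at (1, -1.1), ∇E = (-1, -2.6) → (1, -1.1) − 0.2·(-1, -2.6) = (1.2, -0.58)
Step 3: at (1.2, -0.58), ∇E = (0.2, 0.52) → (1.2, -0.58) − 0.2·(0.2, 0.52) = (1.16, -0.684)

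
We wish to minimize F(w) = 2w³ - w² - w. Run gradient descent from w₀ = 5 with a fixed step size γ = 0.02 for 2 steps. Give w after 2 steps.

F′(w) = 6w² - 2w - 1
Step 1: F′(5) = 139; w₁ = 5 − 0.02·139 = 2.22
Step 2: F′(2.22) = 24.1304; w₂ = 2.22 − 0.02·24.1304 = 1.737392

1.737392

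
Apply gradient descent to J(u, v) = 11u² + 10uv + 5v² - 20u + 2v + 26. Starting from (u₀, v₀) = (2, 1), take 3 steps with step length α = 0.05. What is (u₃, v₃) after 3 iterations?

(1.148, -1.01)

∇J = (22u + 10v - 20, 10u + 10v + 2)
Step 1: at (2, 1), ∇J = (34, 32) → (2, 1) − 0.05·(34, 32) = (0.3, -0.6)
Step 2: at (0.3, -0.6), ∇J = (-19.4, -1) → (0.3, -0.6) − 0.05·(-19.4, -1) = (1.27, -0.55)
Step 3: at (1.27, -0.55), ∇J = (2.44, 9.2) → (1.27, -0.55) − 0.05·(2.44, 9.2) = (1.148, -1.01)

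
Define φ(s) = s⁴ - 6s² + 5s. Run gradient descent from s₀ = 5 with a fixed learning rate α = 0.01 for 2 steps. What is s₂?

0.559345

φ′(s) = 4s³ - 12s + 5
s₁ = 5 − 0.01·445 = 0.55
s₂ = 0.55 − 0.01·(-0.9345) = 0.559345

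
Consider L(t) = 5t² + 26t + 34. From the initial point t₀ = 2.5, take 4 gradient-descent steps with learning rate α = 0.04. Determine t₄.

L′(t) = 10t + 26
Step 1: L′(2.5) = 51; t₁ = 2.5 − 0.04·51 = 0.46
Step 2: L′(0.46) = 30.6; t₂ = 0.46 − 0.04·30.6 = -0.764
Step 3: L′(-0.764) = 18.36; t₃ = -0.764 − 0.04·18.36 = -1.4984
Step 4: L′(-1.4984) = 11.016; t₄ = -1.4984 − 0.04·11.016 = -1.93904

-1.93904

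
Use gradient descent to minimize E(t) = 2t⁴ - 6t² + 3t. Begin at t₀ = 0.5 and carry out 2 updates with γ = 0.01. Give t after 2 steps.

0.54115136

E′(t) = 8t³ - 12t + 3
t₁ = 0.5 − 0.01·(-2) = 0.52
t₂ = 0.52 − 0.01·(-2.115136) = 0.54115136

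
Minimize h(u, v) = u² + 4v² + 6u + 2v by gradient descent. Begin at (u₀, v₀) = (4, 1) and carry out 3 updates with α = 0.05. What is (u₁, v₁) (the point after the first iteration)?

(3.3, 0.5)

∇h = (2u + 6, 8v + 2)
Step 1: at (4, 1), ∇h = (14, 10) → (4, 1) − 0.05·(14, 10) = (3.3, 0.5)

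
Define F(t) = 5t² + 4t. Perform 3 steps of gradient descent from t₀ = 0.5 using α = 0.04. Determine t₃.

F′(t) = 10t + 4
t₁ = 0.5 − 0.04·9 = 0.14
t₂ = 0.14 − 0.04·5.4 = -0.076
t₃ = -0.076 − 0.04·3.24 = -0.2056

-0.2056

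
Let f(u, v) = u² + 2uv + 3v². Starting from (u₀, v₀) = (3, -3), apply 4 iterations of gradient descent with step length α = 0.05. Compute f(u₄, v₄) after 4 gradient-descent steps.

∇f = (2u + 2v, 2u + 6v)
(u₁, v₁) = (3, -3) − 0.05·(0, -12) = (3, -2.4)
(u₂, v₂) = (3, -2.4) − 0.05·(1.2, -8.4) = (2.94, -1.98)
(u₃, v₃) = (2.94, -1.98) − 0.05·(1.92, -6) = (2.844, -1.68)
(u₄, v₄) = (2.844, -1.68) − 0.05·(2.328, -4.392) = (2.7276, -1.4604)
f(2.7276, -1.4604) = 5.87133216

5.87133216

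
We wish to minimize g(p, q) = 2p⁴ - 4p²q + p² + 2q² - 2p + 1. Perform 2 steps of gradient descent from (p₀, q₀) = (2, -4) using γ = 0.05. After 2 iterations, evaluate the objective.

∇g = (8p³ - 8pq + 2p - 2, -4p² + 4q)
Step 1: at (2, -4), ∇g = (130, -32) → (2, -4) − 0.05·(130, -32) = (-4.5, -2.4)
Step 2: at (-4.5, -2.4), ∇g = (-826.4, -90.6) → (-4.5, -2.4) − 0.05·(-826.4, -90.6) = (36.82, 2.13)
g(36.82, 2.13) = 3665653.69957952

3665653.69957952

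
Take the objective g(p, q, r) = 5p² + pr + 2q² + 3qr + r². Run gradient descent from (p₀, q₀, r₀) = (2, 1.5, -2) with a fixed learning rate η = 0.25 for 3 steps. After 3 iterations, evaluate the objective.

212.57470703125

∇g = (10p + r, 4q + 3r, p + 3q + 2r)
Step 1: at (2, 1.5, -2), ∇g = (18, 0, 2.5) → (2, 1.5, -2) − 0.25·(18, 0, 2.5) = (-2.5, 1.5, -2.625)
Step 2: at (-2.5, 1.5, -2.625), ∇g = (-27.625, -1.875, -3.25) → (-2.5, 1.5, -2.625) − 0.25·(-27.625, -1.875, -3.25) = (4.40625, 1.96875, -1.8125)
Step 3: at (4.40625, 1.96875, -1.8125), ∇g = (42.25, 2.4375, 6.6875) → (4.40625, 1.96875, -1.8125) − 0.25·(42.25, 2.4375, 6.6875) = (-6.15625, 1.359375, -3.484375)
g(-6.15625, 1.359375, -3.484375) = 212.57470703125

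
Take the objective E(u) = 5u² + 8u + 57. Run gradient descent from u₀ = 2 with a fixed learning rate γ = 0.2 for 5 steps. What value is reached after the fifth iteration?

-3.6

E′(u) = 10u + 8
Step 1: E′(2) = 28; u₁ = 2 − 0.2·28 = -3.6
Step 2: E′(-3.6) = -28; u₂ = -3.6 − 0.2·(-28) = 2
Step 3: E′(2) = 28; u₃ = 2 − 0.2·28 = -3.6
Step 4: E′(-3.6) = -28; u₄ = -3.6 − 0.2·(-28) = 2
Step 5: E′(2) = 28; u₅ = 2 − 0.2·28 = -3.6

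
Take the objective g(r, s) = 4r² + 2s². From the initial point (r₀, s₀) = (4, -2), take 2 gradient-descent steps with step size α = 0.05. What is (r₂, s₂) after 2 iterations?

∇g = (8r, 4s)
(r₁, s₁) = (4, -2) − 0.05·(32, -8) = (2.4, -1.6)
(r₂, s₂) = (2.4, -1.6) − 0.05·(19.2, -6.4) = (1.44, -1.28)

(1.44, -1.28)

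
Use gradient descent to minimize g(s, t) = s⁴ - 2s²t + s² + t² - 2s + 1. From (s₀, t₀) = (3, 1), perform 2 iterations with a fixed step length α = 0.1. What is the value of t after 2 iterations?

11.88

∇g = (4s³ - 4st + 2s - 2, -2s² + 2t)
Step 1: at (3, 1), ∇g = (100, -16) → (3, 1) − 0.1·(100, -16) = (-7, 2.6)
Step 2: at (-7, 2.6), ∇g = (-1315.2, -92.8) → (-7, 2.6) − 0.1·(-1315.2, -92.8) = (124.52, 11.88)
t = 11.88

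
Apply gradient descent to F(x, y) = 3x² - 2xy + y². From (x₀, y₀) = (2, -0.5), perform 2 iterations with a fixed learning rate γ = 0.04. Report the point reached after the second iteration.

∇F = (6x - 2y, -2x + 2y)
(x₁, y₁) = (2, -0.5) − 0.04·(13, -5) = (1.48, -0.3)
(x₂, y₂) = (1.48, -0.3) − 0.04·(9.48, -3.56) = (1.1008, -0.1576)

(1.1008, -0.1576)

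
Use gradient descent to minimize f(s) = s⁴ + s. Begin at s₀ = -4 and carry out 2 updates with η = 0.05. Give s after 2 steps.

f′(s) = 4s³ + 1
Step 1: f′(-4) = -255; s₁ = -4 − 0.05·(-255) = 8.75
Step 2: f′(8.75) = 2680.6875; s₂ = 8.75 − 0.05·2680.6875 = -125.284375

-125.284375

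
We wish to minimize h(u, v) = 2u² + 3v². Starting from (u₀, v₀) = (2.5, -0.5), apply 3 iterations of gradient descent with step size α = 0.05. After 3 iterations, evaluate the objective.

∇h = (4u, 6v)
(u₁, v₁) = (2.5, -0.5) − 0.05·(10, -3) = (2, -0.35)
(u₂, v₂) = (2, -0.35) − 0.05·(8, -2.1) = (1.6, -0.245)
(u₃, v₃) = (1.6, -0.245) − 0.05·(6.4, -1.47) = (1.28, -0.1715)
h(1.28, -0.1715) = 3.36503675

3.36503675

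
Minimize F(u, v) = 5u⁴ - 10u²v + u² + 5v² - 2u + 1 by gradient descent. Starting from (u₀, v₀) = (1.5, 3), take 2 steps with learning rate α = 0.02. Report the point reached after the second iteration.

(1.2173772, 3.02498)

∇F = (20u³ - 20uv + 2u - 2, -10u² + 10v)
(u₁, v₁) = (1.5, 3) − 0.02·(-21.5, 7.5) = (1.93, 2.85)
(u₂, v₂) = (1.93, 2.85) − 0.02·(35.63114, -8.749) = (1.2173772, 3.02498)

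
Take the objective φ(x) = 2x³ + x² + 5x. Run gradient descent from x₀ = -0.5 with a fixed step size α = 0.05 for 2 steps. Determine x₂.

-1.1276875

φ′(x) = 6x² + 2x + 5
Step 1: φ′(-0.5) = 5.5; x₁ = -0.5 − 0.05·5.5 = -0.775
Step 2: φ′(-0.775) = 7.05375; x₂ = -0.775 − 0.05·7.05375 = -1.1276875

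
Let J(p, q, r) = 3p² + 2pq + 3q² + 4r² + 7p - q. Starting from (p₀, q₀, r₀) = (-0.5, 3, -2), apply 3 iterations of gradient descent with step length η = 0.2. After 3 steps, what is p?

-1.732

∇J = (6p + 2q + 7, 2p + 6q - 1, 8r)
(p₁, q₁, r₁) = (-0.5, 3, -2) − 0.2·(10, 16, -16) = (-2.5, -0.2, 1.2)
(p₂, q₂, r₂) = (-2.5, -0.2, 1.2) − 0.2·(-8.4, -7.2, 9.6) = (-0.82, 1.24, -0.72)
(p₃, q₃, r₃) = (-0.82, 1.24, -0.72) − 0.2·(4.56, 4.8, -5.76) = (-1.732, 0.28, 0.432)
p = -1.732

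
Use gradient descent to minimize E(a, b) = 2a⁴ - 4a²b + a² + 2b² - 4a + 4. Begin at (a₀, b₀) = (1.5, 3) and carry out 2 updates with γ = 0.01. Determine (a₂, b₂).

(1.66048, 2.9536)

∇E = (8a³ - 8ab + 2a - 4, -4a² + 4b)
Step 1: at (1.5, 3), ∇E = (-10, 3) → (1.5, 3) − 0.01·(-10, 3) = (1.6, 2.97)
Step 2: at (1.6, 2.97), ∇E = (-6.048, 1.64) → (1.6, 2.97) − 0.01·(-6.048, 1.64) = (1.66048, 2.9536)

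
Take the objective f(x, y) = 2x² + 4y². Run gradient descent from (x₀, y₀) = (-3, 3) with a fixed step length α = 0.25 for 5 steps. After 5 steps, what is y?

∇f = (4x, 8y)
(x₁, y₁) = (-3, 3) − 0.25·(-12, 24) = (0, -3)
(x₂, y₂) = (0, -3) − 0.25·(0, -24) = (0, 3)
(x₃, y₃) = (0, 3) − 0.25·(0, 24) = (0, -3)
(x₄, y₄) = (0, -3) − 0.25·(0, -24) = (0, 3)
(x₅, y₅) = (0, 3) − 0.25·(0, 24) = (0, -3)
y = -3

-3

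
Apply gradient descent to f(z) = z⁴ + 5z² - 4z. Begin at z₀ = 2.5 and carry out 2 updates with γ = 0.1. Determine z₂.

f′(z) = 4z³ + 10z - 4
Step 1: f′(2.5) = 83.5; z₁ = 2.5 − 0.1·83.5 = -5.85
Step 2: f′(-5.85) = -863.3065; z₂ = -5.85 − 0.1·(-863.3065) = 80.48065

80.48065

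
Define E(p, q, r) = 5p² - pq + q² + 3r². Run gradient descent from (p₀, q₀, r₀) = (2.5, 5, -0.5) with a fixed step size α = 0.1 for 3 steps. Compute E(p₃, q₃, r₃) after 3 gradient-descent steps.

7.48534075

∇E = (10p - q, -p + 2q, 6r)
(p₁, q₁, r₁) = (2.5, 5, -0.5) − 0.1·(20, 7.5, -3) = (0.5, 4.25, -0.2)
(p₂, q₂, r₂) = (0.5, 4.25, -0.2) − 0.1·(0.75, 8, -1.2) = (0.425, 3.45, -0.08)
(p₃, q₃, r₃) = (0.425, 3.45, -0.08) − 0.1·(0.8, 6.475, -0.48) = (0.345, 2.8025, -0.032)
E(0.345, 2.8025, -0.032) = 7.48534075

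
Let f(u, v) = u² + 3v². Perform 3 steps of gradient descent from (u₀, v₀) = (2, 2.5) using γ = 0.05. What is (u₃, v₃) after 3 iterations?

(1.458, 0.8575)

∇f = (2u, 6v)
Step 1: at (2, 2.5), ∇f = (4, 15) → (2, 2.5) − 0.05·(4, 15) = (1.8, 1.75)
Step 2: at (1.8, 1.75), ∇f = (3.6, 10.5) → (1.8, 1.75) − 0.05·(3.6, 10.5) = (1.62, 1.225)
Step 3: at (1.62, 1.225), ∇f = (3.24, 7.35) → (1.62, 1.225) − 0.05·(3.24, 7.35) = (1.458, 0.8575)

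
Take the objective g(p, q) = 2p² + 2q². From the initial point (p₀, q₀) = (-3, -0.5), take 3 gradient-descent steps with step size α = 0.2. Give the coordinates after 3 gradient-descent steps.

∇g = (4p, 4q)
Step 1: at (-3, -0.5), ∇g = (-12, -2) → (-3, -0.5) − 0.2·(-12, -2) = (-0.6, -0.1)
Step 2: at (-0.6, -0.1), ∇g = (-2.4, -0.4) → (-0.6, -0.1) − 0.2·(-2.4, -0.4) = (-0.12, -0.02)
Step 3: at (-0.12, -0.02), ∇g = (-0.48, -0.08) → (-0.12, -0.02) − 0.2·(-0.48, -0.08) = (-0.024, -0.004)

(-0.024, -0.004)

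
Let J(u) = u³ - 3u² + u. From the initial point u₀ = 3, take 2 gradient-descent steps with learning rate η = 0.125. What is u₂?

J′(u) = 3u² - 6u + 1
Step 1: J′(3) = 10; u₁ = 3 − 0.125·10 = 1.75
Step 2: J′(1.75) = -0.3125; u₂ = 1.75 − 0.125·(-0.3125) = 1.7890625

1.7890625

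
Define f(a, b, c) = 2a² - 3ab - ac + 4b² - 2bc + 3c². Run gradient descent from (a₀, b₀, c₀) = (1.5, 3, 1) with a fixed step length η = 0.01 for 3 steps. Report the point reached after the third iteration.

∇f = (4a - 3b - c, -3a + 8b - 2c, -a - 2b + 6c)
(a₁, b₁, c₁) = (1.5, 3, 1) − 0.01·(-4, 17.5, -1.5) = (1.54, 2.825, 1.015)
(a₂, b₂, c₂) = (1.54, 2.825, 1.015) − 0.01·(-3.33, 15.95, -1.1) = (1.5733, 2.6655, 1.026)
(a₃, b₃, c₃) = (1.5733, 2.6655, 1.026) − 0.01·(-2.7293, 14.5521, -0.7483) = (1.600593, 2.519979, 1.033483)

(1.600593, 2.519979, 1.033483)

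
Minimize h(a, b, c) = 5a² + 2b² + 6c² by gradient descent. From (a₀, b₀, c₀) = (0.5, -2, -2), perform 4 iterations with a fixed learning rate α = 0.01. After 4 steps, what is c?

-1.19939072

∇h = (10a, 4b, 12c)
(a₁, b₁, c₁) = (0.5, -2, -2) − 0.01·(5, -8, -24) = (0.45, -1.92, -1.76)
(a₂, b₂, c₂) = (0.45, -1.92, -1.76) − 0.01·(4.5, -7.68, -21.12) = (0.405, -1.8432, -1.5488)
(a₃, b₃, c₃) = (0.405, -1.8432, -1.5488) − 0.01·(4.05, -7.3728, -18.5856) = (0.3645, -1.769472, -1.362944)
(a₄, b₄, c₄) = (0.3645, -1.769472, -1.362944) − 0.01·(3.645, -7.077888, -16.355328) = (0.32805, -1.69869312, -1.19939072)
c = -1.19939072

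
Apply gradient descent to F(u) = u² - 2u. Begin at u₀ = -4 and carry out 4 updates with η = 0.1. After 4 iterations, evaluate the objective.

3.194304

F′(u) = 2u - 2
Step 1: F′(-4) = -10; u₁ = -4 − 0.1·(-10) = -3
Step 2: F′(-3) = -8; u₂ = -3 − 0.1·(-8) = -2.2
Step 3: F′(-2.2) = -6.4; u₃ = -2.2 − 0.1·(-6.4) = -1.56
Step 4: F′(-1.56) = -5.12; u₄ = -1.56 − 0.1·(-5.12) = -1.048
F(-1.048) = 3.194304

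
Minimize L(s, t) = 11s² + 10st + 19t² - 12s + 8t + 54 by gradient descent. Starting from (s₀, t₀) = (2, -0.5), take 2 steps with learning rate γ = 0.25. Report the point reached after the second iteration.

∇L = (22s + 10t - 12, 10s + 38t + 8)
Step 1: at (2, -0.5), ∇L = (27, 9) → (2, -0.5) − 0.25·(27, 9) = (-4.75, -2.75)
Step 2: at (-4.75, -2.75), ∇L = (-144, -144) → (-4.75, -2.75) − 0.25·(-144, -144) = (31.25, 33.25)

(31.25, 33.25)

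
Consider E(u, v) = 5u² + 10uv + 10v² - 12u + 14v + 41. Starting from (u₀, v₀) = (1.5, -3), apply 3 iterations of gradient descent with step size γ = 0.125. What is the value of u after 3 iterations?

∇E = (10u + 10v - 12, 10u + 20v + 14)
Step 1: at (1.5, -3), ∇E = (-27, -31) → (1.5, -3) − 0.125·(-27, -31) = (4.875, 0.875)
Step 2: at (4.875, 0.875), ∇E = (45.5, 80.25) → (4.875, 0.875) − 0.125·(45.5, 80.25) = (-0.8125, -9.15625)
Step 3: at (-0.8125, -9.15625), ∇E = (-111.6875, -177.25) → (-0.8125, -9.15625) − 0.125·(-111.6875, -177.25) = (13.1484375, 13)
u = 13.1484375

13.1484375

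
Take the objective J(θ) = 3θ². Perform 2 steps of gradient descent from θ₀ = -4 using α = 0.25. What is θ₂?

-1

J′(θ) = 6θ
θ₁ = -4 − 0.25·(-24) = 2
θ₂ = 2 − 0.25·12 = -1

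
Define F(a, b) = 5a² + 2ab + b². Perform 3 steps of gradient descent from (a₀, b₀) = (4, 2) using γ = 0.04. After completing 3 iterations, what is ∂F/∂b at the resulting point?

∇F = (10a + 2b, 2a + 2b)
Step 1: at (4, 2), ∇F = (44, 12) → (4, 2) − 0.04·(44, 12) = (2.24, 1.52)
Step 2: at (2.24, 1.52), ∇F = (25.44, 7.52) → (2.24, 1.52) − 0.04·(25.44, 7.52) = (1.2224, 1.2192)
Step 3: at (1.2224, 1.2192), ∇F = (14.6624, 4.8832) → (1.2224, 1.2192) − 0.04·(14.6624, 4.8832) = (0.635904, 1.023872)
∂F/∂b at (0.635904, 1.023872) = 3.319552

3.319552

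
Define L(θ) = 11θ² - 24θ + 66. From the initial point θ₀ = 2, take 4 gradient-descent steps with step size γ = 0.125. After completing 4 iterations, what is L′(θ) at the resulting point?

L′(θ) = 22θ - 24
θ₁ = 2 − 0.125·20 = -0.5
θ₂ = -0.5 − 0.125·(-35) = 3.875
θ₃ = 3.875 − 0.125·61.25 = -3.78125
θ₄ = -3.78125 − 0.125·(-107.1875) = 9.6171875
L′(θ) at (9.6171875) = 187.578125

187.578125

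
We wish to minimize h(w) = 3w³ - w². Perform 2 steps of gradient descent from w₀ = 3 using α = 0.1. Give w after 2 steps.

-23.625

h′(w) = 9w² - 2w
Step 1: h′(3) = 75; w₁ = 3 − 0.1·75 = -4.5
Step 2: h′(-4.5) = 191.25; w₂ = -4.5 − 0.1·191.25 = -23.625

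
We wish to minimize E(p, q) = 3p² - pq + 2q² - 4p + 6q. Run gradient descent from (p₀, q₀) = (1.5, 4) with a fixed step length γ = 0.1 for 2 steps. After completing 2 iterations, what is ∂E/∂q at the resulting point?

∇E = (6p - q - 4, -p + 4q + 6)
(p₁, q₁) = (1.5, 4) − 0.1·(1, 20.5) = (1.4, 1.95)
(p₂, q₂) = (1.4, 1.95) − 0.1·(2.45, 12.4) = (1.155, 0.71)
∂E/∂q at (1.155, 0.71) = 7.685

7.685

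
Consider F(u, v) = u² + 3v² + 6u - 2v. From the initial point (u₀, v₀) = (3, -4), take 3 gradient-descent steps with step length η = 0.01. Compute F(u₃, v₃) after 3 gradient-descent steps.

∇F = (2u + 6, 6v - 2)
(u₁, v₁) = (3, -4) − 0.01·(12, -26) = (2.88, -3.74)
(u₂, v₂) = (2.88, -3.74) − 0.01·(11.76, -24.44) = (2.7624, -3.4956)
(u₃, v₃) = (2.7624, -3.4956) − 0.01·(11.5248, -22.9736) = (2.647152, -3.265864)
F(2.647152, -3.265864) = 61.419656710592

61.419656710592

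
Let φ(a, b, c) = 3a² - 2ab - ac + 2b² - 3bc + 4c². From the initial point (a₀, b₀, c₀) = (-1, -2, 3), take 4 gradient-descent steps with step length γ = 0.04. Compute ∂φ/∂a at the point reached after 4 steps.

∇φ = (6a - 2b - c, -2a + 4b - 3c, -a - 3b + 8c)
Step 1: at (-1, -2, 3), ∇φ = (-5, -15, 31) → (-1, -2, 3) − 0.04·(-5, -15, 31) = (-0.8, -1.4, 1.76)
Step 2: at (-0.8, -1.4, 1.76), ∇φ = (-3.76, -9.28, 19.08) → (-0.8, -1.4, 1.76) − 0.04·(-3.76, -9.28, 19.08) = (-0.6496, -1.0288, 0.9968)
Step 3: at (-0.6496, -1.0288, 0.9968), ∇φ = (-2.8368, -5.8064, 11.7104) → (-0.6496, -1.0288, 0.9968) − 0.04·(-2.8368, -5.8064, 11.7104) = (-0.536128, -0.796544, 0.528384)
Step 4: at (-0.536128, -0.796544, 0.528384), ∇φ = (-2.152064, -3.699072, 7.152832) → (-0.536128, -0.796544, 0.528384) − 0.04·(-2.152064, -3.699072, 7.152832) = (-0.45004544, -0.64858112, 0.24227072)
∂φ/∂a at (-0.45004544, -0.64858112, 0.24227072) = -1.64538112

-1.64538112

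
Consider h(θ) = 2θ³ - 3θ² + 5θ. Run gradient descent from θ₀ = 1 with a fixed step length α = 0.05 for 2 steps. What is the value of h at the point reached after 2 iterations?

2.19723095703125

h′(θ) = 6θ² - 6θ + 5
θ₁ = 1 − 0.05·5 = 0.75
θ₂ = 0.75 − 0.05·3.875 = 0.55625
h(0.55625) = 2.19723095703125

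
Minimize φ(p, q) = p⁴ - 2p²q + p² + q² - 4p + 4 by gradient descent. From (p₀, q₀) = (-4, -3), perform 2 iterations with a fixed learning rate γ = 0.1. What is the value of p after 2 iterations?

∇φ = (4p³ - 4pq + 2p - 4, -2p² + 2q)
Step 1: at (-4, -3), ∇φ = (-316, -38) → (-4, -3) − 0.1·(-316, -38) = (27.6, 0.8)
Step 2: at (27.6, 0.8), ∇φ = (84061.184, -1521.92) → (27.6, 0.8) − 0.1·(84061.184, -1521.92) = (-8378.5184, 152.992)
p = -8378.5184

-8378.5184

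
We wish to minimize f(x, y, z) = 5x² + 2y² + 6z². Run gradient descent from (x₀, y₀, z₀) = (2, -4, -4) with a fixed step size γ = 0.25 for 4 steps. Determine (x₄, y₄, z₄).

∇f = (10x, 4y, 12z)
Step 1: at (2, -4, -4), ∇f = (20, -16, -48) → (2, -4, -4) − 0.25·(20, -16, -48) = (-3, 0, 8)
Step 2: at (-3, 0, 8), ∇f = (-30, 0, 96) → (-3, 0, 8) − 0.25·(-30, 0, 96) = (4.5, 0, -16)
Step 3: at (4.5, 0, -16), ∇f = (45, 0, -192) → (4.5, 0, -16) − 0.25·(45, 0, -192) = (-6.75, 0, 32)
Step 4: at (-6.75, 0, 32), ∇f = (-67.5, 0, 384) → (-6.75, 0, 32) − 0.25·(-67.5, 0, 384) = (10.125, 0, -64)

(10.125, 0, -64)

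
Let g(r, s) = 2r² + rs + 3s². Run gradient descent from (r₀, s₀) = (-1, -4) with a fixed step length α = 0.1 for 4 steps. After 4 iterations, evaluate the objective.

∇g = (4r + s, r + 6s)
(r₁, s₁) = (-1, -4) − 0.1·(-8, -25) = (-0.2, -1.5)
(r₂, s₂) = (-0.2, -1.5) − 0.1·(-2.3, -9.2) = (0.03, -0.58)
(r₃, s₃) = (0.03, -0.58) − 0.1·(-0.46, -3.45) = (0.076, -0.235)
(r₄, s₄) = (0.076, -0.235) − 0.1·(0.069, -1.334) = (0.0691, -0.1016)
g(0.0691, -0.1016) = 0.03349674

0.03349674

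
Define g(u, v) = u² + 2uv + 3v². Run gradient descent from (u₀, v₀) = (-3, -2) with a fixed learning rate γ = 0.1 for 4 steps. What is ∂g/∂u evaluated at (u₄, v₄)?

-1.3984

∇g = (2u + 2v, 2u + 6v)
(u₁, v₁) = (-3, -2) − 0.1·(-10, -18) = (-2, -0.2)
(u₂, v₂) = (-2, -0.2) − 0.1·(-4.4, -5.2) = (-1.56, 0.32)
(u₃, v₃) = (-1.56, 0.32) − 0.1·(-2.48, -1.2) = (-1.312, 0.44)
(u₄, v₄) = (-1.312, 0.44) − 0.1·(-1.744, 0.016) = (-1.1376, 0.4384)
∂g/∂u at (-1.1376, 0.4384) = -1.3984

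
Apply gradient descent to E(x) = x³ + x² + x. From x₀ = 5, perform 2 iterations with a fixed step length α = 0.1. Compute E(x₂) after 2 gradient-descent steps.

E′(x) = 3x² + 2x + 1
x₁ = 5 − 0.1·86 = -3.6
x₂ = -3.6 − 0.1·32.68 = -6.868
E(-6.868) = -283.658180032

-283.658180032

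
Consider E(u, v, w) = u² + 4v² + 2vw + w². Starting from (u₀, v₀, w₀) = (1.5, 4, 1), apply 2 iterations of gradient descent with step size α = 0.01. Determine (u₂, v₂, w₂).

(1.4406, 3.3492, 0.8088)

∇E = (2u, 8v + 2w, 2v + 2w)
(u₁, v₁, w₁) = (1.5, 4, 1) − 0.01·(3, 34, 10) = (1.47, 3.66, 0.9)
(u₂, v₂, w₂) = (1.47, 3.66, 0.9) − 0.01·(2.94, 31.08, 9.12) = (1.4406, 3.3492, 0.8088)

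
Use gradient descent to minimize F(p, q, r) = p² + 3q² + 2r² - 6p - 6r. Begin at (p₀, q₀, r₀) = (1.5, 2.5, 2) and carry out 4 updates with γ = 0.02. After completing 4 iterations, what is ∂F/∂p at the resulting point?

∇F = (2p - 6, 6q, 4r - 6)
(p₁, q₁, r₁) = (1.5, 2.5, 2) − 0.02·(-3, 15, 2) = (1.56, 2.2, 1.96)
(p₂, q₂, r₂) = (1.56, 2.2, 1.96) − 0.02·(-2.88, 13.2, 1.84) = (1.6176, 1.936, 1.9232)
(p₃, q₃, r₃) = (1.6176, 1.936, 1.9232) − 0.02·(-2.7648, 11.616, 1.6928) = (1.672896, 1.70368, 1.889344)
(p₄, q₄, r₄) = (1.672896, 1.70368, 1.889344) − 0.02·(-2.654208, 10.22208, 1.557376) = (1.72598016, 1.4992384, 1.85819648)
∂F/∂p at (1.72598016, 1.4992384, 1.85819648) = -2.54803968

-2.54803968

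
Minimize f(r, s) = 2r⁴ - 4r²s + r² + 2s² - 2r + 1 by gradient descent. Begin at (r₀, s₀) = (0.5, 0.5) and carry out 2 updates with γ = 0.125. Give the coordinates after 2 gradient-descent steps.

∇f = (8r³ - 8rs + 2r - 2, -4r² + 4s)
(r₁, s₁) = (0.5, 0.5) − 0.125·(-2, 1) = (0.75, 0.375)
(r₂, s₂) = (0.75, 0.375) − 0.125·(0.625, -0.75) = (0.671875, 0.46875)

(0.671875, 0.46875)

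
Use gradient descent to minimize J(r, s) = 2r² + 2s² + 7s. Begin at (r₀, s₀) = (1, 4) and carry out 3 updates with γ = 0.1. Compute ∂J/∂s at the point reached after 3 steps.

∇J = (4r, 4s + 7)
(r₁, s₁) = (1, 4) − 0.1·(4, 23) = (0.6, 1.7)
(r₂, s₂) = (0.6, 1.7) − 0.1·(2.4, 13.8) = (0.36, 0.32)
(r₃, s₃) = (0.36, 0.32) − 0.1·(1.44, 8.28) = (0.216, -0.508)
∂J/∂s at (0.216, -0.508) = 4.968

4.968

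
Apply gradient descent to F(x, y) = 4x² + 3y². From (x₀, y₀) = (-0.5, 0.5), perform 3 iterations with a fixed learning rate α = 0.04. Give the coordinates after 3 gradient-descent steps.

(-0.157216, 0.219488)

∇F = (8x, 6y)
Step 1: at (-0.5, 0.5), ∇F = (-4, 3) → (-0.5, 0.5) − 0.04·(-4, 3) = (-0.34, 0.38)
Step 2: at (-0.34, 0.38), ∇F = (-2.72, 2.28) → (-0.34, 0.38) − 0.04·(-2.72, 2.28) = (-0.2312, 0.2888)
Step 3: at (-0.2312, 0.2888), ∇F = (-1.8496, 1.7328) → (-0.2312, 0.2888) − 0.04·(-1.8496, 1.7328) = (-0.157216, 0.219488)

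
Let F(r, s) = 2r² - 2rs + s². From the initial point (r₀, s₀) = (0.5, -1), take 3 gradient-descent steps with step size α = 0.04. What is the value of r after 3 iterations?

∇F = (4r - 2s, -2r + 2s)
(r₁, s₁) = (0.5, -1) − 0.04·(4, -3) = (0.34, -0.88)
(r₂, s₂) = (0.34, -0.88) − 0.04·(3.12, -2.44) = (0.2152, -0.7824)
(r₃, s₃) = (0.2152, -0.7824) − 0.04·(2.4256, -1.9952) = (0.118176, -0.702592)
r = 0.118176

0.118176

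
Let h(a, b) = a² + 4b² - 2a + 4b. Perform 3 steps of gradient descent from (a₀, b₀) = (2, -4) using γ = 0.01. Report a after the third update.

∇h = (2a - 2, 8b + 4)
(a₁, b₁) = (2, -4) − 0.01·(2, -28) = (1.98, -3.72)
(a₂, b₂) = (1.98, -3.72) − 0.01·(1.96, -25.76) = (1.9604, -3.4624)
(a₃, b₃) = (1.9604, -3.4624) − 0.01·(1.9208, -23.6992) = (1.941192, -3.225408)
a = 1.941192

1.941192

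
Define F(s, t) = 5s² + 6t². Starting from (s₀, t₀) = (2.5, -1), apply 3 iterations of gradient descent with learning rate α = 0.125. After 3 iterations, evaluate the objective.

0.10137939453125

∇F = (10s, 12t)
Step 1: at (2.5, -1), ∇F = (25, -12) → (2.5, -1) − 0.125·(25, -12) = (-0.625, 0.5)
Step 2: at (-0.625, 0.5), ∇F = (-6.25, 6) → (-0.625, 0.5) − 0.125·(-6.25, 6) = (0.15625, -0.25)
Step 3: at (0.15625, -0.25), ∇F = (1.5625, -3) → (0.15625, -0.25) − 0.125·(1.5625, -3) = (-0.0390625, 0.125)
F(-0.0390625, 0.125) = 0.10137939453125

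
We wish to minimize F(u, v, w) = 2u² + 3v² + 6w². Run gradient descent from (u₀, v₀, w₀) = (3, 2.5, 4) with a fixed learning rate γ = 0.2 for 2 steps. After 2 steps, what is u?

∇F = (4u, 6v, 12w)
Step 1: at (3, 2.5, 4), ∇F = (12, 15, 48) → (3, 2.5, 4) − 0.2·(12, 15, 48) = (0.6, -0.5, -5.6)
Step 2: at (0.6, -0.5, -5.6), ∇F = (2.4, -3, -67.2) → (0.6, -0.5, -5.6) − 0.2·(2.4, -3, -67.2) = (0.12, 0.1, 7.84)
u = 0.12

0.12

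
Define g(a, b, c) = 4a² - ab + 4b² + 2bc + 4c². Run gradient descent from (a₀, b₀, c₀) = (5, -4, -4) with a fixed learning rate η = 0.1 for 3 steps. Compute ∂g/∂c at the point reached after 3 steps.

-0.278

∇g = (8a - b, -a + 8b + 2c, 2b + 8c)
(a₁, b₁, c₁) = (5, -4, -4) − 0.1·(44, -45, -40) = (0.6, 0.5, 0)
(a₂, b₂, c₂) = (0.6, 0.5, 0) − 0.1·(4.3, 3.4, 1) = (0.17, 0.16, -0.1)
(a₃, b₃, c₃) = (0.17, 0.16, -0.1) − 0.1·(1.2, 0.91, -0.48) = (0.05, 0.069, -0.052)
∂g/∂c at (0.05, 0.069, -0.052) = -0.278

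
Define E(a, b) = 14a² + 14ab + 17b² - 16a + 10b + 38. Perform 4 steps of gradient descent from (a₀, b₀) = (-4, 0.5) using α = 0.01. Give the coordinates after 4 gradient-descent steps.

(-0.9218356, 0.55977848)

∇E = (28a + 14b - 16, 14a + 34b + 10)
Step 1: at (-4, 0.5), ∇E = (-121, -29) → (-4, 0.5) − 0.01·(-121, -29) = (-2.79, 0.79)
Step 2: at (-2.79, 0.79), ∇E = (-83.06, -2.2) → (-2.79, 0.79) − 0.01·(-83.06, -2.2) = (-1.9594, 0.812)
Step 3: at (-1.9594, 0.812), ∇E = (-59.4952, 10.1764) → (-1.9594, 0.812) − 0.01·(-59.4952, 10.1764) = (-1.364448, 0.710236)
Step 4: at (-1.364448, 0.710236), ∇E = (-44.26124, 15.045752) → (-1.364448, 0.710236) − 0.01·(-44.26124, 15.045752) = (-0.9218356, 0.55977848)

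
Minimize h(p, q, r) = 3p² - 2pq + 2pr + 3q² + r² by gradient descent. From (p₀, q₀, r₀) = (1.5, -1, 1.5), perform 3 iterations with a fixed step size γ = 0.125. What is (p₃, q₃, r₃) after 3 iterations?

∇h = (6p - 2q + 2r, -2p + 6q, 2p + 2r)
Step 1: at (1.5, -1, 1.5), ∇h = (14, -9, 6) → (1.5, -1, 1.5) − 0.125·(14, -9, 6) = (-0.25, 0.125, 0.75)
Step 2: at (-0.25, 0.125, 0.75), ∇h = (-0.25, 1.25, 1) → (-0.25, 0.125, 0.75) − 0.125·(-0.25, 1.25, 1) = (-0.21875, -0.03125, 0.625)
Step 3: at (-0.21875, -0.03125, 0.625), ∇h = (0, 0.25, 0.8125) → (-0.21875, -0.03125, 0.625) − 0.125·(0, 0.25, 0.8125) = (-0.21875, -0.0625, 0.5234375)

(-0.21875, -0.0625, 0.5234375)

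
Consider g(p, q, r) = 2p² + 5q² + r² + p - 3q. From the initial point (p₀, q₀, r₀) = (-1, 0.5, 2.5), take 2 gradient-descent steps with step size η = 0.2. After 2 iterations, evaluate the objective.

0.4368

∇g = (4p + 1, 10q - 3, 2r)
(p₁, q₁, r₁) = (-1, 0.5, 2.5) − 0.2·(-3, 2, 5) = (-0.4, 0.1, 1.5)
(p₂, q₂, r₂) = (-0.4, 0.1, 1.5) − 0.2·(-0.6, -2, 3) = (-0.28, 0.5, 0.9)
g(-0.28, 0.5, 0.9) = 0.4368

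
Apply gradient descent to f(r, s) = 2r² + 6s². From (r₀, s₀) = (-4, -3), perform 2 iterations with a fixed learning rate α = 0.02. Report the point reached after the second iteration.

(-3.3856, -1.7328)

∇f = (4r, 12s)
Step 1: at (-4, -3), ∇f = (-16, -36) → (-4, -3) − 0.02·(-16, -36) = (-3.68, -2.28)
Step 2: at (-3.68, -2.28), ∇f = (-14.72, -27.36) → (-3.68, -2.28) − 0.02·(-14.72, -27.36) = (-3.3856, -1.7328)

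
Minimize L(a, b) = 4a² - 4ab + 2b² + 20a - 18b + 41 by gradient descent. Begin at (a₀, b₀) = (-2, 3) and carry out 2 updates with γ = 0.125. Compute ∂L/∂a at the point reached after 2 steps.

∇L = (8a - 4b + 20, -4a + 4b - 18)
Step 1: at (-2, 3), ∇L = (-8, 2) → (-2, 3) − 0.125·(-8, 2) = (-1, 2.75)
Step 2: at (-1, 2.75), ∇L = (1, -3) → (-1, 2.75) − 0.125·(1, -3) = (-1.125, 3.125)
∂L/∂a at (-1.125, 3.125) = -1.5

-1.5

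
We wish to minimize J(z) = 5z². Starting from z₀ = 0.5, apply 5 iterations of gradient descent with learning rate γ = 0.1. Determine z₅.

0

J′(z) = 10z
Step 1: J′(0.5) = 5; z₁ = 0.5 − 0.1·5 = 0
Step 2: J′(0) = 0; z₂ = 0 − 0.1·0 = 0
Step 3: J′(0) = 0; z₃ = 0 − 0.1·0 = 0
Step 4: J′(0) = 0; z₄ = 0 − 0.1·0 = 0
Step 5: J′(0) = 0; z₅ = 0 − 0.1·0 = 0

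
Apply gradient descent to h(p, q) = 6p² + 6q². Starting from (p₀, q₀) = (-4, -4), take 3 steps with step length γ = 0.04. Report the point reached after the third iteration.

(-0.562432, -0.562432)

∇h = (12p, 12q)
(p₁, q₁) = (-4, -4) − 0.04·(-48, -48) = (-2.08, -2.08)
(p₂, q₂) = (-2.08, -2.08) − 0.04·(-24.96, -24.96) = (-1.0816, -1.0816)
(p₃, q₃) = (-1.0816, -1.0816) − 0.04·(-12.9792, -12.9792) = (-0.562432, -0.562432)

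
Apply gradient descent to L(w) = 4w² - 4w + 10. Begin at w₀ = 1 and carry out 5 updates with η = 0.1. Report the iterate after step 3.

0.504

L′(w) = 8w - 4
Step 1: L′(1) = 4; w₁ = 1 − 0.1·4 = 0.6
Step 2: L′(0.6) = 0.8; w₂ = 0.6 − 0.1·0.8 = 0.52
Step 3: L′(0.52) = 0.16; w₃ = 0.52 − 0.1·0.16 = 0.504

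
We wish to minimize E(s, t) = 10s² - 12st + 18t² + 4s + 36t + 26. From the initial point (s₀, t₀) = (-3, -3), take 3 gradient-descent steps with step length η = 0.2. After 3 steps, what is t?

∇E = (20s - 12t + 4, -12s + 36t + 36)
(s₁, t₁) = (-3, -3) − 0.2·(-20, -36) = (1, 4.2)
(s₂, t₂) = (1, 4.2) − 0.2·(-26.4, 175.2) = (6.28, -30.84)
(s₃, t₃) = (6.28, -30.84) − 0.2·(499.68, -1149.6) = (-93.656, 199.08)
t = 199.08

199.08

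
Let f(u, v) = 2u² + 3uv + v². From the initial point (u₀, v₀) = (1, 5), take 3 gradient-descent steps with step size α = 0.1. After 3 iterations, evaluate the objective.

∇f = (4u + 3v, 3u + 2v)
Step 1: at (1, 5), ∇f = (19, 13) → (1, 5) − 0.1·(19, 13) = (-0.9, 3.7)
Step 2: at (-0.9, 3.7), ∇f = (7.5, 4.7) → (-0.9, 3.7) − 0.1·(7.5, 4.7) = (-1.65, 3.23)
Step 3: at (-1.65, 3.23), ∇f = (3.09, 1.51) → (-1.65, 3.23) − 0.1·(3.09, 1.51) = (-1.959, 3.079)
f(-1.959, 3.079) = -0.93968

-0.93968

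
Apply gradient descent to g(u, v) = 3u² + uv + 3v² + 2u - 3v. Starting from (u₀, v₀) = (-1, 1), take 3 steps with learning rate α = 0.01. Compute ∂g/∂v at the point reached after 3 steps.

1.741259

∇g = (6u + v + 2, u + 6v - 3)
Step 1: at (-1, 1), ∇g = (-3, 2) → (-1, 1) − 0.01·(-3, 2) = (-0.97, 0.98)
Step 2: at (-0.97, 0.98), ∇g = (-2.84, 1.91) → (-0.97, 0.98) − 0.01·(-2.84, 1.91) = (-0.9416, 0.9609)
Step 3: at (-0.9416, 0.9609), ∇g = (-2.6887, 1.8238) → (-0.9416, 0.9609) − 0.01·(-2.6887, 1.8238) = (-0.914713, 0.942662)
∂g/∂v at (-0.914713, 0.942662) = 1.741259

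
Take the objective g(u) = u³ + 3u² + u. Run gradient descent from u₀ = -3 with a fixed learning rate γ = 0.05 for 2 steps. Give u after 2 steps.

g′(u) = 3u² + 6u + 1
Step 1: g′(-3) = 10; u₁ = -3 − 0.05·10 = -3.5
Step 2: g′(-3.5) = 16.75; u₂ = -3.5 − 0.05·16.75 = -4.3375

-4.3375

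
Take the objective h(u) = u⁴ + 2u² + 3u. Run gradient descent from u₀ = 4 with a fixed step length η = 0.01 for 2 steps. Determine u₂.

h′(u) = 4u³ + 4u + 3
Step 1: h′(4) = 275; u₁ = 4 − 0.01·275 = 1.25
Step 2: h′(1.25) = 15.8125; u₂ = 1.25 − 0.01·15.8125 = 1.091875

1.091875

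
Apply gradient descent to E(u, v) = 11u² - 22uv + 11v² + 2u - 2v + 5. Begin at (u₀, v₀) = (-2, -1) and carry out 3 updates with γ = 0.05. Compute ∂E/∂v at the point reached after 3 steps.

-34.56

∇E = (22u - 22v + 2, -22u + 22v - 2)
(u₁, v₁) = (-2, -1) − 0.05·(-20, 20) = (-1, -2)
(u₂, v₂) = (-1, -2) − 0.05·(24, -24) = (-2.2, -0.8)
(u₃, v₃) = (-2.2, -0.8) − 0.05·(-28.8, 28.8) = (-0.76, -2.24)
∂E/∂v at (-0.76, -2.24) = -34.56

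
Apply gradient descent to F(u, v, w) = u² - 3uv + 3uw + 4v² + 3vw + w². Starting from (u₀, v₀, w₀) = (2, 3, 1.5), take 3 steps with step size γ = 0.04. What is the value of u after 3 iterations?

2.017888

∇F = (2u - 3v + 3w, -3u + 8v + 3w, 3u + 3v + 2w)
Step 1: at (2, 3, 1.5), ∇F = (-0.5, 22.5, 18) → (2, 3, 1.5) − 0.04·(-0.5, 22.5, 18) = (2.02, 2.1, 0.78)
Step 2: at (2.02, 2.1, 0.78), ∇F = (0.08, 13.08, 13.92) → (2.02, 2.1, 0.78) − 0.04·(0.08, 13.08, 13.92) = (2.0168, 1.5768, 0.2232)
Step 3: at (2.0168, 1.5768, 0.2232), ∇F = (-0.0272, 7.2336, 11.2272) → (2.0168, 1.5768, 0.2232) − 0.04·(-0.0272, 7.2336, 11.2272) = (2.017888, 1.287456, -0.225888)
u = 2.017888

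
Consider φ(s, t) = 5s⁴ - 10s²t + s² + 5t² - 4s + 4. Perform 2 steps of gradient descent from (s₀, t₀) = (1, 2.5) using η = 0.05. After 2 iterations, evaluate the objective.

56019.61437515208

∇φ = (20s³ - 20st + 2s - 4, -10s² + 10t)
(s₁, t₁) = (1, 2.5) − 0.05·(-32, 15) = (2.6, 1.75)
(s₂, t₂) = (2.6, 1.75) − 0.05·(261.72, -50.1) = (-10.486, 4.255)
φ(-10.486, 4.255) = 56019.61437515208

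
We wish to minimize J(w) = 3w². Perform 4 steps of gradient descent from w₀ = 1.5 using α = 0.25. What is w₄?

J′(w) = 6w
Step 1: J′(1.5) = 9; w₁ = 1.5 − 0.25·9 = -0.75
Step 2: J′(-0.75) = -4.5; w₂ = -0.75 − 0.25·(-4.5) = 0.375
Step 3: J′(0.375) = 2.25; w₃ = 0.375 − 0.25·2.25 = -0.1875
Step 4: J′(-0.1875) = -1.125; w₄ = -0.1875 − 0.25·(-1.125) = 0.09375

0.09375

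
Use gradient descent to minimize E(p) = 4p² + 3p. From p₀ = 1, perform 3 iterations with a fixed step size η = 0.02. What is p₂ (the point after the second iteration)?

0.5952

E′(p) = 8p + 3
Step 1: E′(1) = 11; p₁ = 1 − 0.02·11 = 0.78
Step 2: E′(0.78) = 9.24; p₂ = 0.78 − 0.02·9.24 = 0.5952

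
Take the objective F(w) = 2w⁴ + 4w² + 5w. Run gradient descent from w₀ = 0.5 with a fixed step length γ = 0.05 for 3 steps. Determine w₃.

-0.39375

F′(w) = 8w³ + 8w + 5
w₁ = 0.5 − 0.05·10 = 0
w₂ = 0 − 0.05·5 = -0.25
w₃ = -0.25 − 0.05·2.875 = -0.39375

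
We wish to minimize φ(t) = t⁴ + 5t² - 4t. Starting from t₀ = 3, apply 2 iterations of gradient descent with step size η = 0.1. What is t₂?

φ′(t) = 4t³ + 10t - 4
Step 1: φ′(3) = 134; t₁ = 3 − 0.1·134 = -10.4
Step 2: φ′(-10.4) = -4607.456; t₂ = -10.4 − 0.1·(-4607.456) = 450.3456

450.3456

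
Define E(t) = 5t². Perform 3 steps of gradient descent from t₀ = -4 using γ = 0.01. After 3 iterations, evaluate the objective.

42.51528

E′(t) = 10t
Step 1: E′(-4) = -40; t₁ = -4 − 0.01·(-40) = -3.6
Step 2: E′(-3.6) = -36; t₂ = -3.6 − 0.01·(-36) = -3.24
Step 3: E′(-3.24) = -32.4; t₃ = -3.24 − 0.01·(-32.4) = -2.916
E(-2.916) = 42.51528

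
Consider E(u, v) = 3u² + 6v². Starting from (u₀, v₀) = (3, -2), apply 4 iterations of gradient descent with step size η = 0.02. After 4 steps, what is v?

-0.66724352

∇E = (6u, 12v)
(u₁, v₁) = (3, -2) − 0.02·(18, -24) = (2.64, -1.52)
(u₂, v₂) = (2.64, -1.52) − 0.02·(15.84, -18.24) = (2.3232, -1.1552)
(u₃, v₃) = (2.3232, -1.1552) − 0.02·(13.9392, -13.8624) = (2.044416, -0.877952)
(u₄, v₄) = (2.044416, -0.877952) − 0.02·(12.266496, -10.535424) = (1.79908608, -0.66724352)
v = -0.66724352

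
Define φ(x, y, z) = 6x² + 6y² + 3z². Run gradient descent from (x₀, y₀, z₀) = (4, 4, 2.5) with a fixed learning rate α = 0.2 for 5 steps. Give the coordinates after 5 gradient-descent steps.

(-21.51296, -21.51296, -0.0008)

∇φ = (12x, 12y, 6z)
(x₁, y₁, z₁) = (4, 4, 2.5) − 0.2·(48, 48, 15) = (-5.6, -5.6, -0.5)
(x₂, y₂, z₂) = (-5.6, -5.6, -0.5) − 0.2·(-67.2, -67.2, -3) = (7.84, 7.84, 0.1)
(x₃, y₃, z₃) = (7.84, 7.84, 0.1) − 0.2·(94.08, 94.08, 0.6) = (-10.976, -10.976, -0.02)
(x₄, y₄, z₄) = (-10.976, -10.976, -0.02) − 0.2·(-131.712, -131.712, -0.12) = (15.3664, 15.3664, 0.004)
(x₅, y₅, z₅) = (15.3664, 15.3664, 0.004) − 0.2·(184.3968, 184.3968, 0.024) = (-21.51296, -21.51296, -0.0008)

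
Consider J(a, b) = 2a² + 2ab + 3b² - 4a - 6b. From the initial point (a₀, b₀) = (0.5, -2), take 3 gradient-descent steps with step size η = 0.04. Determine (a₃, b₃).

(0.97104, -0.456)

∇J = (4a + 2b - 4, 2a + 6b - 6)
Step 1: at (0.5, -2), ∇J = (-6, -17) → (0.5, -2) − 0.04·(-6, -17) = (0.74, -1.32)
Step 2: at (0.74, -1.32), ∇J = (-3.68, -12.44) → (0.74, -1.32) − 0.04·(-3.68, -12.44) = (0.8872, -0.8224)
Step 3: at (0.8872, -0.8224), ∇J = (-2.096, -9.16) → (0.8872, -0.8224) − 0.04·(-2.096, -9.16) = (0.97104, -0.456)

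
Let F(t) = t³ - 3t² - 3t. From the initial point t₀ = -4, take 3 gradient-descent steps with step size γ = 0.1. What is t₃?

-919.9663267

F′(t) = 3t² - 6t - 3
Step 1: F′(-4) = 69; t₁ = -4 − 0.1·69 = -10.9
Step 2: F′(-10.9) = 418.83; t₂ = -10.9 − 0.1·418.83 = -52.783
Step 3: F′(-52.783) = 8671.833267; t₃ = -52.783 − 0.1·8671.833267 = -919.9663267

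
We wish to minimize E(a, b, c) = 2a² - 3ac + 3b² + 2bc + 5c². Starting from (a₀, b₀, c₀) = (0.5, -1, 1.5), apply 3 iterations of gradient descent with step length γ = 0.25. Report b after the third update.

-1.921875

∇E = (4a - 3c, 6b + 2c, -3a + 2b + 10c)
(a₁, b₁, c₁) = (0.5, -1, 1.5) − 0.25·(-2.5, -3, 11.5) = (1.125, -0.25, -1.375)
(a₂, b₂, c₂) = (1.125, -0.25, -1.375) − 0.25·(8.625, -4.25, -17.625) = (-1.03125, 0.8125, 3.03125)
(a₃, b₃, c₃) = (-1.03125, 0.8125, 3.03125) − 0.25·(-13.21875, 10.9375, 35.03125) = (2.2734375, -1.921875, -5.7265625)
b = -1.921875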